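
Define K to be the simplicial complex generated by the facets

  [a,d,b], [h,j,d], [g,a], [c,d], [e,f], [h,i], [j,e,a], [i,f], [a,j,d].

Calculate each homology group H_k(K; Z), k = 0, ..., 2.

H_0 = Z,  H_1 = Z,  H_2 = 0.

K has 10 vertices, 14 edges, 4 triangles.
rank ∂_0 = 0, rank ∂_1 = 9 ⇒ b_0 = 10 − 0 − 9 = 1; all invariant factors of ∂_1 are 1 so no torsion. So H_0 = Z.
rank ∂_1 = 9, rank ∂_2 = 4 ⇒ b_1 = 14 − 9 − 4 = 1; all invariant factors of ∂_2 are 1 so no torsion. So H_1 = Z.
rank ∂_2 = 4, rank ∂_3 = 0 ⇒ b_2 = 4 − 4 − 0 = 0. So H_2 = 0.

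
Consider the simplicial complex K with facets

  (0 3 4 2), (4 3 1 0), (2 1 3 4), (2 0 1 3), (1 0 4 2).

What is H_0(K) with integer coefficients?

H_0 ≅ Z.

K has 5 vertices, 10 edges, 10 triangles, 5 3-simplices.
rank ∂_0 = 0, rank ∂_1 = 4 ⇒ b_0 = 5 − 0 − 4 = 1; all invariant factors of ∂_1 are 1 so no torsion. So H_0 ≅ Z.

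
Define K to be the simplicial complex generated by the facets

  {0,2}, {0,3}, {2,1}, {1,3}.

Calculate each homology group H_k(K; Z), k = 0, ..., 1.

We work with the vertex ordering 0 < 1 < 2 < 3. The simplices of K, each written with vertices in increasing order, are:

  0-simplices (4): [0], [1], [2], [3]
  1-simplices (4): [0,2], [0,3], [1,2], [1,3]

so the chain groups are C_0 ≅ Z^4, C_1 ≅ Z^4.

Boundary ∂_1: C_1 → C_0 is given by ∂[p,q] = [q] − [p]. For instance
  ∂[0,3] = [3] − [0].
As a 4×4 matrix over Z this has rank 3, with invariant factors (1,1,1).

Reading off H_k = ker ∂_k / im ∂_{k+1}:

  H_0: rank C_0 − rank ∂_1 = 4 − 3 = 1, and the invariant factors of ∂_1 are all 1, so H_0 = Z.
  H_1: rank ker ∂_1 − rank ∂_2 = (4 − 3) − 0 = 1, and there is no ∂_2, so H_1 = Z.

H_0 ≅ Z,  H_1 ≅ Z.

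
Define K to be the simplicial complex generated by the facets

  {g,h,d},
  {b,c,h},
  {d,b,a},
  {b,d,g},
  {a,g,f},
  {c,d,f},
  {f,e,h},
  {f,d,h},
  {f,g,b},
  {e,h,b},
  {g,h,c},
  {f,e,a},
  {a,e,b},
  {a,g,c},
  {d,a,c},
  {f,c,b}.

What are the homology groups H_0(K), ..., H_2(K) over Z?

H_0 ≅ Z,  H_1 ≅ Z^2,  H_2 ≅ Z.

Fix the vertex order a < b < c < d < e < f < g < h and write every simplex with vertices in increasing order. Then dim K = 2 and the simplices of K are:

  0-simplices (8): a, b, c, d, e, f, g, h
  1-simplices (24): ab, ac, ad, ae, af, ag, bc, bd, be, bf, bg, bh, cd, cf, cg, ch, df, dg, dh, ef, eh, fg, fh, gh
  2-simplices (16): abd, abe, acd, acg, aef, afg, bcf, bch, bdg, beh, bfg, cdf, cgh, dfh, dgh, efh

Hence C_0 ≅ Z^8, C_1 ≅ Z^24, C_2 ≅ Z^16.

Boundary ∂_1: C_1 → C_0 maps an edge to its endpoints' difference, ∂[p,q] = q − p.
The resulting 8×24 matrix has rank 7, and its Smith normal form has invariant factors (1,1,1,1,1,1,1).

Boundary ∂_2: C_2 → C_1 acts by ∂[p,q,r] = [q,r] − [p,r] + [p,q]. For instance
  ∂bcf = cf − bf + bc,
  ∂cgh = gh − ch + cg.
This gives a 24×16 integer matrix of rank 15; reducing to Smith normal form yields diagonal entries (1,1,1,1,1,1,1,1,1,1,1,1,1,1,1).

Computing H_k = (kernel of ∂_k) / (image of ∂_{k+1}):

  H_0: rank C_0 − rank ∂_1 = 8 − 7 = 1, and the invariant factors of ∂_1 are all 1, so H_0 = Z.
  H_1: rank ker ∂_1 − rank ∂_2 = (24 − 7) − 15 = 2, and the invariant factors of ∂_2 are all 1, so H_1 = Z^2.
  H_2: rank ker ∂_2 − rank ∂_3 = (16 − 15) − 0 = 1, and there is no ∂_3, so H_2 = Z.

As a check, the Euler characteristic is 8 − 24 + 16 = 0, which agrees with 1 − 2 + 1 = 0.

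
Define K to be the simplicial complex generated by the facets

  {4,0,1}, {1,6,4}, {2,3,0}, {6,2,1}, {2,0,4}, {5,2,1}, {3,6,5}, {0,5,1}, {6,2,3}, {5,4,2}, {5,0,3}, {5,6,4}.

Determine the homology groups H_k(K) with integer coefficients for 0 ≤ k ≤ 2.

H_0 ≅ Z,  H_1 ≅ Z/2Z,  H_2 = 0.

We work with the vertex ordering 0 < 1 < 2 < 3 < 4 < 5 < 6. The simplices of K, each written with vertices in increasing order, are:

  0-simplices (7): [0], [1], [2], [3], [4], [5], [6]
  1-simplices (18): [0,1], [0,2], [0,3], [0,4], [0,5], [1,2], [1,4], [1,5], [1,6], [2,3], [2,4], [2,5], [2,6], [3,5], [3,6], [4,5], [4,6], [5,6]
  2-simplices (12): [0,1,4], [0,1,5], [0,2,3], [0,2,4], [0,3,5], [1,2,5], [1,2,6], [1,4,6], [2,3,6], [2,4,5], [3,5,6], [4,5,6]

giving chain groups C_0 ≅ Z^7, C_1 ≅ Z^18, C_2 ≅ Z^12.

∂_1: C_1 → C_0 maps an edge to its endpoints' difference, ∂[p,q] = q − p.
The resulting 7×18 matrix has rank 6, and its Smith normal form has invariant factors (1,1,1,1,1,1).

The boundary map ∂_2: C_2 → C_1 maps a triangle to the signed sum of its edges. For instance
  ∂[0,3,5] = [3,5] − [0,5] + [0,3],
  ∂[4,5,6] = [5,6] − [4,6] + [4,5].
This gives a 18×12 integer matrix of rank 12; reducing to Smith normal form yields diagonal entries (1,1,1,1,1,1,1,1,1,1,1,2).

Reading off H_k = ker ∂_k / im ∂_{k+1}:

  H_0: rank C_0 − rank ∂_1 = 7 − 6 = 1, and the invariant factors of ∂_1 are all 1, so H_0 ≅ Z.
  H_1: rank ker ∂_1 − rank ∂_2 = (18 − 6) − 12 = 0, and ∂_2 has invariant factor 2 > 1, so H_1 ≅ Z/2Z.
  H_2: rank ker ∂_2 − rank ∂_3 = (12 − 12) − 0 = 0, and there is no ∂_3, so H_2 ≅ 0.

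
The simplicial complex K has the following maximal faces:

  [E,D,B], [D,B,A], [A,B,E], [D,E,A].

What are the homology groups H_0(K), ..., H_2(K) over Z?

H_0 ≅ Z,  H_1 = 0,  H_2 ≅ Z.

K has 4 vertices, 6 edges, 4 triangles.
rank ∂_0 = 0, rank ∂_1 = 3 ⇒ b_0 = 4 − 0 − 3 = 1; all invariant factors of ∂_1 are 1 so no torsion. So H_0 = Z.
rank ∂_1 = 3, rank ∂_2 = 3 ⇒ b_1 = 6 − 3 − 3 = 0; all invariant factors of ∂_2 are 1 so no torsion. So H_1 = 0.
rank ∂_2 = 3, rank ∂_3 = 0 ⇒ b_2 = 4 − 3 − 0 = 1. So H_2 = Z.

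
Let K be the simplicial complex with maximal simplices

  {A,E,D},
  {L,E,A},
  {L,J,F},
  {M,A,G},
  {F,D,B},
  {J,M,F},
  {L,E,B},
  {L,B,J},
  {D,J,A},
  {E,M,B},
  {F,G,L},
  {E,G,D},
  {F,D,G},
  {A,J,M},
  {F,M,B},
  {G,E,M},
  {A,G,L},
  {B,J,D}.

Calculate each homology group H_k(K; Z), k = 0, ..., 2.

H_0 ≅ Z,  H_1 ≅ Z ⊕ Z/2,  H_2 = 0.

Order the vertices as A < B < D < E < F < G < J < L < M. Listing each simplex with vertices in this order, K has dimension 2 with simplices:

  0-simplices (9): A, B, D, E, F, G, J, L, M
  1-simplices (27): AD, AE, AG, AJ, AL, AM, BD, BE, BF, BJ, BL, BM, DE, DF, DG, DJ, EG, EL, EM, FG, FJ, FL, FM, GL, GM, JL, JM
  2-simplices (18): ADE, ADJ, AEL, AGL, AGM, AJM, BDF, BDJ, BEL, BEM, BFM, BJL, DEG, DFG, EGM, FGL, FJL, FJM

Hence C_0 ≅ Z^9, C_1 ≅ Z^27, C_2 ≅ Z^18.

The boundary map ∂_1: C_1 → C_0 maps an edge to its endpoints' difference, ∂[p,q] = q − p. For instance
  ∂AD = D − A.
As a 9×27 matrix over Z this has rank 8, with invariant factors (1,1,1,1,1,1,1,1).

∂_2: C_2 → C_1 acts by ∂[p,q,r] = [q,r] − [p,r] + [p,q]. For instance
  ∂ADE = DE − AE + AD,
  ∂AJM = JM − AM + AJ.
As a 27×18 matrix over Z this has rank 18, with invariant factors (1,1,1,1,1,1,1,1,1,1,1,1,1,1,1,1,1,2).

Now H_k = ker ∂_k / im ∂_{k+1}, so:

  H_0: rank C_0 − rank ∂_1 = 9 − 8 = 1, and the invariant factors of ∂_1 are all 1, so H_0 ≅ Z.
  H_1: rank ker ∂_1 − rank ∂_2 = (27 − 8) − 18 = 1, and ∂_2 has invariant factor 2 > 1, so H_1 ≅ Z ⊕ Z/2.
  H_2: rank ker ∂_2 − rank ∂_3 = (18 − 18) − 0 = 0, and there is no ∂_3, so H_2 ≅ 0.

As a check, the Euler characteristic is 9 − 27 + 18 = 0, which agrees with 1 − 1 + 0 = 0.
(K is a triangulation of the Klein bottle.)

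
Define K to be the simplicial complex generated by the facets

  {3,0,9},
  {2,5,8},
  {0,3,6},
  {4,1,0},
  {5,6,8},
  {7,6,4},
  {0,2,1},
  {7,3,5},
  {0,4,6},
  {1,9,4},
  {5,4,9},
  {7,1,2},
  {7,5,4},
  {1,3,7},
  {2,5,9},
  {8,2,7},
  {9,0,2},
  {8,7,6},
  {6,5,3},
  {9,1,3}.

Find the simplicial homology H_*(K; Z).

H_0 ≅ Z,  H_1 ≅ Z ⊕ Z/2,  H_2 = 0.

K has 10 vertices, 30 edges, 20 triangles.
rank ∂_0 = 0, rank ∂_1 = 9 ⇒ b_0 = 10 − 0 − 9 = 1; all invariant factors of ∂_1 are 1 so no torsion. So H_0 = Z.
rank ∂_1 = 9, rank ∂_2 = 20 ⇒ b_1 = 30 − 9 − 20 = 1; ∂_2 has invariant factor(s) [2] giving torsion. So H_1 = Z ⊕ Z/2.
rank ∂_2 = 20, rank ∂_3 = 0 ⇒ b_2 = 20 − 20 − 0 = 0. So H_2 = 0.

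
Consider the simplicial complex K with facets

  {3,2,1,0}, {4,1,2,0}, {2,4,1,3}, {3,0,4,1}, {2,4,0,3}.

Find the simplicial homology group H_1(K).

H_1 = 0.

K has 5 vertices, 10 edges, 10 triangles, 5 3-simplices.
rank ∂_1 = 4, rank ∂_2 = 6 ⇒ b_1 = 10 − 4 − 6 = 0; all invariant factors of ∂_2 are 1 so no torsion. So H_1 ≅ 0.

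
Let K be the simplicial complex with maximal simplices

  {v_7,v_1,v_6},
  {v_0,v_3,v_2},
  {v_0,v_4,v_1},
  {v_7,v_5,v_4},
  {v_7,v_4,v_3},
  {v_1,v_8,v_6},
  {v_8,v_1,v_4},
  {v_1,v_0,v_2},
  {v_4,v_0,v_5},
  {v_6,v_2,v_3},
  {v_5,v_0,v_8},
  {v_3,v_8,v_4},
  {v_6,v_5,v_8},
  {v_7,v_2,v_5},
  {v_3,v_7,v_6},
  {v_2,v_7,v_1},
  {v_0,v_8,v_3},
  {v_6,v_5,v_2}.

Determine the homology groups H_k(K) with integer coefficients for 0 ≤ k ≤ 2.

Fix the vertex order v_0 < v_1 < v_2 < v_3 < v_4 < v_5 < v_6 < v_7 < v_8 and write every simplex with vertices in increasing order. Then dim K = 2 and the simplices of K are:

  0-simplices (9): [v_0], [v_1], [v_2], [v_3], [v_4], [v_5], [v_6], [v_7], [v_8]
  1-simplices (27): (27 of them)
  2-simplices (18): (18 of them)

giving chain groups C_0 ≅ Z^9, C_1 ≅ Z^27, C_2 ≅ Z^18.

The boundary map ∂_1: C_1 → C_0 sends each edge [p,q] (with p < q) to q − p. For instance
  ∂[v_1,v_7] = [v_7] − [v_1].
This gives a 9×27 integer matrix of rank 8; reducing to Smith normal form yields diagonal entries (1,1,1,1,1,1,1,1).

Boundary ∂_2: C_2 → C_1 acts by ∂[p,q,r] = [q,r] − [p,r] + [p,q]. For instance
  ∂[v_0,v_4,v_5] = [v_4,v_5] − [v_0,v_5] + [v_0,v_4],
  ∂[v_1,v_6,v_8] = [v_6,v_8] − [v_1,v_8] + [v_1,v_6].
This gives a 27×18 integer matrix of rank 18; reducing to Smith normal form yields diagonal entries (1,1,1,1,1,1,1,1,1,1,1,1,1,1,1,1,1,2).

From H_k ≅ ker(∂_k) / im(∂_{k+1}) we obtain:

  H_0: rank C_0 − rank ∂_1 = 9 − 8 = 1, and the invariant factors of ∂_1 are all 1, so H_0 ≅ Z.
  H_1: rank ker ∂_1 − rank ∂_2 = (27 − 8) − 18 = 1, and ∂_2 has invariant factor 2 > 1, so H_1 ≅ Z ⊕ Z/2.
  H_2: rank ker ∂_2 − rank ∂_3 = (18 − 18) − 0 = 0, and there is no ∂_3, so H_2 ≅ 0.

As a check, the Euler characteristic is 9 − 27 + 18 = 0, which agrees with 1 − 1 + 0 = 0.

H_0 ≅ Z,  H_1 ≅ Z ⊕ Z/2,  H_2 = 0.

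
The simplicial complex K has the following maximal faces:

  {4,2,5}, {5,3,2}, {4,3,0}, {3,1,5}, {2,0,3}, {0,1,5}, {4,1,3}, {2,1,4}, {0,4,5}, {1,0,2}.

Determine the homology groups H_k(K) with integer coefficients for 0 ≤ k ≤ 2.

H_0 ≅ Z,  H_1 ≅ Z/2Z,  H_2 = 0.

K has 6 vertices, 15 edges, 10 triangles.
rank ∂_0 = 0, rank ∂_1 = 5 ⇒ b_0 = 6 − 0 − 5 = 1; all invariant factors of ∂_1 are 1 so no torsion. So H_0 ≅ Z.
rank ∂_1 = 5, rank ∂_2 = 10 ⇒ b_1 = 15 − 5 − 10 = 0; ∂_2 has invariant factor(s) [2] giving torsion. So H_1 ≅ Z/2Z.
rank ∂_2 = 10, rank ∂_3 = 0 ⇒ b_2 = 10 − 10 − 0 = 0. So H_2 ≅ 0.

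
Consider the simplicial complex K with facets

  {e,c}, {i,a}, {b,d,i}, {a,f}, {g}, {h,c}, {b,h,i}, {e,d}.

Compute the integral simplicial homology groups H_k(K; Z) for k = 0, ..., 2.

H_0 = Z^2,  H_1 = Z,  H_2 = 0.

K has 9 vertices, 10 edges, 2 triangles.
rank ∂_0 = 0, rank ∂_1 = 7 ⇒ b_0 = 9 − 0 − 7 = 2; all invariant factors of ∂_1 are 1 so no torsion. So H_0 ≅ Z^2.
rank ∂_1 = 7, rank ∂_2 = 2 ⇒ b_1 = 10 − 7 − 2 = 1; all invariant factors of ∂_2 are 1 so no torsion. So H_1 ≅ Z.
rank ∂_2 = 2, rank ∂_3 = 0 ⇒ b_2 = 2 − 2 − 0 = 0. So H_2 ≅ 0.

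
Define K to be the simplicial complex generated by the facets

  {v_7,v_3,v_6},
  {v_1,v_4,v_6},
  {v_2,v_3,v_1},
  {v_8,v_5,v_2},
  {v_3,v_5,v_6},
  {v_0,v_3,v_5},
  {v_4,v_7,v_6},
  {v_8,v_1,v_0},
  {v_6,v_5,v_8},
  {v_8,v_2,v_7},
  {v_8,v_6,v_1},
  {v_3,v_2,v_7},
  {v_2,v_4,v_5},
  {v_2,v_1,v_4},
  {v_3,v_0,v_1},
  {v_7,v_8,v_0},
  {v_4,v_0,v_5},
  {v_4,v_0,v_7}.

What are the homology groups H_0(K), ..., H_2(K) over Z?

H_0 ≅ Z,  H_1 ≅ Z^2,  H_2 ≅ Z.

Order the vertices as v_0 < v_1 < v_2 < v_3 < v_4 < v_5 < v_6 < v_7 < v_8. Listing each simplex with vertices in this order, K has dimension 2 with simplices:

  0-simplices (9): [v_0], [v_1], [v_2], [v_3], [v_4], [v_5], [v_6], [v_7], [v_8]
  1-simplices (27): (27 of them)
  2-simplices (18): (18 of them)

giving chain groups C_0 ≅ Z^9, C_1 ≅ Z^27, C_2 ≅ Z^18.

The boundary map ∂_1: C_1 → C_0 sends each edge [p,q] (with p < q) to q − p. For instance
  ∂[v_2,v_7] = [v_7] − [v_2].
The resulting 9×27 matrix has rank 8, and its Smith normal form has invariant factors (1,1,1,1,1,1,1,1).

Boundary ∂_2: C_2 → C_1 sends each 2-simplex [p,q,r] to [q,r] − [p,r] + [p,q]. For instance
  ∂[v_3,v_6,v_7] = [v_6,v_7] − [v_3,v_7] + [v_3,v_6],
  ∂[v_0,v_4,v_5] = [v_4,v_5] − [v_0,v_5] + [v_0,v_4].
The 27×18 boundary matrix has rank 17 and Smith normal form diag(1,1,1,1,1,1,1,1,1,1,1,1,1,1,1,1,1).

From H_k ≅ ker(∂_k) / im(∂_{k+1}) we obtain:

  H_0: rank C_0 − rank ∂_1 = 9 − 8 = 1, and the invariant factors of ∂_1 are all 1, so H_0 = Z.
  H_1: rank ker ∂_1 − rank ∂_2 = (27 − 8) − 17 = 2, and the invariant factors of ∂_2 are all 1, so H_1 = Z^2.
  H_2: rank ker ∂_2 − rank ∂_3 = (18 − 17) − 0 = 1, and there is no ∂_3, so H_2 = Z.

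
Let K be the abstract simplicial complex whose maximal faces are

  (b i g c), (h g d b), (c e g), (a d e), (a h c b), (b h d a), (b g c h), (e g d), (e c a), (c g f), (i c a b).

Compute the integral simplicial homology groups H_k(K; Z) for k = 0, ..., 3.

H_0 ≅ Z,  H_1 = 0,  H_2 ≅ Z,  H_3 = 0.

We work with the vertex ordering a < b < c < d < e < f < g < h < i. The simplices of K, each written with vertices in increasing order, are:

  0-simplices (9): a, b, c, d, e, f, g, h, i
  1-simplices (23): ab, ac, ad, ae, ah, ai, bc, bd, bg, bh, bi, ce, cf, cg, ch, ci, de, dg, dh, eg, fg, gh, gi
  2-simplices (22): abc, abd, abh, abi, ace, ach, aci, ade, adh, bcg, bch, bci, bdg, bdh, bgh, bgi, ceg, cfg, cgh, cgi, deg, dgh
  3-simplices (6): abch, abci, abdh, bcgh, bcgi, bdgh

Hence C_0 ≅ Z^9, C_1 ≅ Z^23, C_2 ≅ Z^22, C_3 ≅ Z^6.

The boundary map ∂_1: C_1 → C_0 sends each edge [p,q] (with p < q) to q − p. For instance
  ∂bg = g − b.
As a 9×23 matrix over Z this has rank 8, with invariant factors (1,1,1,1,1,1,1,1).

∂_2: C_2 → C_1 acts by ∂[p,q,r] = [q,r] − [p,r] + [p,q]. For instance
  ∂aci = ci − ai + ac,
  ∂abh = bh − ah + ab.
This gives a 23×22 integer matrix of rank 15; reducing to Smith normal form yields diagonal entries (1,1,1,1,1,1,1,1,1,1,1,1,1,1,1).

Boundary ∂_3: C_3 → C_2 sends each 3-simplex σ to the alternating sum Σ_i (−1)^i (σ with its i-th vertex removed). For instance
  ∂abch = bch − ach + abh − abc,
  ∂abci = bci − aci + abi − abc.
The resulting 22×6 matrix has rank 6, and its Smith normal form has invariant factors (1,1,1,1,1,1).

Now H_k = ker ∂_k / im ∂_{k+1}, so:

  H_0: rank C_0 − rank ∂_1 = 9 − 8 = 1, and the invariant factors of ∂_1 are all 1, so H_0 ≅ Z.
  H_1: rank ker ∂_1 − rank ∂_2 = (23 − 8) − 15 = 0, and the invariant factors of ∂_2 are all 1, so H_1 ≅ 0.
  H_2: rank ker ∂_2 − rank ∂_3 = (22 − 15) − 6 = 1, and the invariant factors of ∂_3 are all 1, so H_2 ≅ Z.
  H_3: rank ker ∂_3 − rank ∂_4 = (6 − 6) − 0 = 0, and there is no ∂_4, so H_3 ≅ 0.

As a check, the Euler characteristic is 9 − 23 + 22 − 6 = 2, which agrees with 1 − 0 + 1 − 0 = 2.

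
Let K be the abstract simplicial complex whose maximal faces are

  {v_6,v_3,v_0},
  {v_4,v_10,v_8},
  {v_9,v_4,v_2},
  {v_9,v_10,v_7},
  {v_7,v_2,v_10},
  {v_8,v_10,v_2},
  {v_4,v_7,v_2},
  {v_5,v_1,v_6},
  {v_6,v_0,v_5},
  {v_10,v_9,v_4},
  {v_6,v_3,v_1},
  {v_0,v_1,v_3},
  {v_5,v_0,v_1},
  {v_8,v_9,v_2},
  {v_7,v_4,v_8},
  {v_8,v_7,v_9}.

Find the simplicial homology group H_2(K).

K has 11 vertices, 24 edges, 16 triangles.
rank ∂_2 = 15, rank ∂_3 = 0 ⇒ b_2 = 16 − 15 − 0 = 1. So H_2 ≅ Z.

H_2 ≅ Z.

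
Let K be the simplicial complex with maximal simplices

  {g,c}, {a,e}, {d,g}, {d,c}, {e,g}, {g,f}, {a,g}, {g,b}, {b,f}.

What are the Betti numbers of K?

b_0 = 1, b_1 = 3.

Fix the vertex order a < b < c < d < e < f < g and write every simplex with vertices in increasing order. Then dim K = 1 and the simplices of K are:

  0-simplices (7): a, b, c, d, e, f, g
  1-simplices (9): ae, ag, bf, bg, cd, cg, dg, eg, fg

Hence C_0 ≅ Z^7, C_1 ≅ Z^9.

The boundary map ∂_1: C_1 → C_0 sends each edge [p,q] (with p < q) to q − p.
As a 7×9 matrix over Z this has rank 6, with invariant factors (1,1,1,1,1,1).

Reading off H_k = ker ∂_k / im ∂_{k+1}:

  H_0: rank C_0 − rank ∂_1 = 7 − 6 = 1, and the invariant factors of ∂_1 are all 1, so H_0 ≅ Z.
  H_1: rank ker ∂_1 − rank ∂_2 = (9 − 6) − 0 = 3, and there is no ∂_2, so H_1 ≅ Z^3.

Hence the Betti numbers are b_0 = 1, b_1 = 3.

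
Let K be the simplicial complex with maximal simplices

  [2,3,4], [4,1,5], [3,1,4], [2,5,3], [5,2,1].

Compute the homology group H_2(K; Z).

H_2 = 0.

Order the vertices as 1 < 2 < 3 < 4 < 5. Listing each simplex with vertices in this order, K has dimension 2 with simplices:

  0-simplices (5): [1], [2], [3], [4], [5]
  1-simplices (10): [1,2], [1,3], [1,4], [1,5], [2,3], [2,4], [2,5], [3,4], [3,5], [4,5]
  2-simplices (5): [1,2,5], [1,3,4], [1,4,5], [2,3,4], [2,3,5]

Hence C_0 ≅ Z^5, C_1 ≅ Z^10, C_2 ≅ Z^5.

Boundary ∂_1: C_1 → C_0 is given by ∂[p,q] = [q] − [p].
As a 5×10 matrix over Z this has rank 4, with invariant factors (1,1,1,1).

Boundary ∂_2: C_2 → C_1 acts by ∂[p,q,r] = [q,r] − [p,r] + [p,q]. For instance
  ∂[1,3,4] = [3,4] − [1,4] + [1,3],
  ∂[1,2,5] = [2,5] − [1,5] + [1,2].
This gives a 10×5 integer matrix of rank 5; reducing to Smith normal form yields diagonal entries (1,1,1,1,1).

Now H_k = ker ∂_k / im ∂_{k+1}, so:

  H_2: rank ker ∂_2 − rank ∂_3 = (5 − 5) − 0 = 0, and there is no ∂_3, so H_2 ≅ 0.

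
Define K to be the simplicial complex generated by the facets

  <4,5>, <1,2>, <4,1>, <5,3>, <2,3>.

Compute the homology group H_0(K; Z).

Take the total order 1 < 2 < 3 < 4 < 5 on the vertex set. Then K (dimension 1) consists of the simplices:

  0-simplices (5): [1], [2], [3], [4], [5]
  1-simplices (5): [1,2], [1,4], [2,3], [3,5], [4,5]

so the chain groups are C_0 ≅ Z^5, C_1 ≅ Z^5.

∂_1: C_1 → C_0 sends each edge [p,q] (with p < q) to q − p. For instance
  ∂[1,4] = [4] − [1].
This gives a 5×5 integer matrix of rank 4; reducing to Smith normal form yields diagonal entries (1,1,1,1).

Computing H_k = (kernel of ∂_k) / (image of ∂_{k+1}):

  H_0: rank C_0 − rank ∂_1 = 5 − 4 = 1, and the invariant factors of ∂_1 are all 1, so H_0 = Z.

(K is a triangulation of the circle S^1.)

H_0 = Z.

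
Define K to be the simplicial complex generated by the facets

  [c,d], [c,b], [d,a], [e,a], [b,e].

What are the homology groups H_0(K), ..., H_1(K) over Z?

H_0 = Z,  H_1 = Z.

Take the total order a < b < c < d < e on the vertex set. Then K (dimension 1) consists of the simplices:

  0-simplices (5): a, b, c, d, e
  1-simplices (5): ad, ae, bc, be, cd

so the chain groups are C_0 ≅ Z^5, C_1 ≅ Z^5.

Boundary ∂_1: C_1 → C_0 sends each edge [p,q] (with p < q) to q − p.
The resulting 5×5 matrix has rank 4, and its Smith normal form has invariant factors (1,1,1,1).

Computing H_k = (kernel of ∂_k) / (image of ∂_{k+1}):

  H_0: rank C_0 − rank ∂_1 = 5 − 4 = 1, and the invariant factors of ∂_1 are all 1, so H_0 ≅ Z.
  H_1: rank ker ∂_1 − rank ∂_2 = (5 − 4) − 0 = 1, and there is no ∂_2, so H_1 ≅ Z.

(K is a triangulation of the circle S^1.)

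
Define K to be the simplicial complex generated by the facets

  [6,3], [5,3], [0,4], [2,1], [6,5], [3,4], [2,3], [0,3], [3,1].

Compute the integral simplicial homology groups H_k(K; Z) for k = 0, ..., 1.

Take the total order 0 < 1 < 2 < 3 < 4 < 5 < 6 on the vertex set. Then K (dimension 1) consists of the simplices:

  0-simplices (7): [0], [1], [2], [3], [4], [5], [6]
  1-simplices (9): [0,3], [0,4], [1,2], [1,3], [2,3], [3,4], [3,5], [3,6], [5,6]

giving chain groups C_0 ≅ Z^7, C_1 ≅ Z^9.

Boundary ∂_1: C_1 → C_0 is given by ∂[p,q] = [q] − [p]. For instance
  ∂[5,6] = [6] − [5].
The 7×9 boundary matrix has rank 6 and Smith normal form diag(1,1,1,1,1,1).

Now H_k = ker ∂_k / im ∂_{k+1}, so:

  H_0: rank C_0 − rank ∂_1 = 7 − 6 = 1, and the invariant factors of ∂_1 are all 1, so H_0 = Z.
  H_1: rank ker ∂_1 − rank ∂_2 = (9 − 6) − 0 = 3, and there is no ∂_2, so H_1 = Z^3.

H_0 = Z,  H_1 = Z^3.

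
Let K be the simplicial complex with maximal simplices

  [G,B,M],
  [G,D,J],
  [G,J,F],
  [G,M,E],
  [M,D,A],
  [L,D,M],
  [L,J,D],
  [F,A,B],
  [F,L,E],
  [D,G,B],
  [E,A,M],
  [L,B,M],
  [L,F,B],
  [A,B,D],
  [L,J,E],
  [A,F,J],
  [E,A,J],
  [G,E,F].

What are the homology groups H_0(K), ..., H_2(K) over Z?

H_0 = Z,  H_1 = Z ⊕ Z_2,  H_2 = 0.

Take the total order A < B < D < E < F < G < J < L < M on the vertex set. Then K (dimension 2) consists of the simplices:

  0-simplices (9): A, B, D, E, F, G, J, L, M
  1-simplices (27): AB, AD, AE, AF, AJ, AM, BD, BF, BG, BL, BM, DG, DJ, DL, DM, EF, EG, EJ, EL, EM, FG, FJ, FL, GJ, GM, JL, LM
  2-simplices (18): ABD, ABF, ADM, AEJ, AEM, AFJ, BDG, BFL, BGM, BLM, DGJ, DJL, DLM, EFG, EFL, EGM, EJL, FGJ

Hence C_0 ≅ Z^9, C_1 ≅ Z^27, C_2 ≅ Z^18.

∂_1: C_1 → C_0 maps an edge to its endpoints' difference, ∂[p,q] = q − p. For instance
  ∂GJ = J − G.
This gives a 9×27 integer matrix of rank 8; reducing to Smith normal form yields diagonal entries (1,1,1,1,1,1,1,1).

Boundary ∂_2: C_2 → C_1 acts by ∂[p,q,r] = [q,r] − [p,r] + [p,q]. For instance
  ∂DGJ = GJ − DJ + DG,
  ∂BFL = FL − BL + BF.
The resulting 27×18 matrix has rank 18, and its Smith normal form has invariant factors (1,1,1,1,1,1,1,1,1,1,1,1,1,1,1,1,1,2).

Reading off H_k = ker ∂_k / im ∂_{k+1}:

  H_0: rank C_0 − rank ∂_1 = 9 − 8 = 1, and the invariant factors of ∂_1 are all 1, so H_0 ≅ Z.
  H_1: rank ker ∂_1 − rank ∂_2 = (27 − 8) − 18 = 1, and ∂_2 has invariant factor 2 > 1, so H_1 ≅ Z ⊕ Z_2.
  H_2: rank ker ∂_2 − rank ∂_3 = (18 − 18) − 0 = 0, and there is no ∂_3, so H_2 ≅ 0.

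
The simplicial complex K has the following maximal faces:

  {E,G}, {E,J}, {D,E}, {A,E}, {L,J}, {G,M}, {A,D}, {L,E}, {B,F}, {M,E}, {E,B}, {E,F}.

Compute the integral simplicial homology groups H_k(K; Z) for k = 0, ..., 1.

H_0 = Z,  H_1 = Z^4.

Take the total order A < B < D < E < F < G < J < L < M on the vertex set. Then K (dimension 1) consists of the simplices:

  0-simplices (9): A, B, D, E, F, G, J, L, M
  1-simplices (12): AD, AE, BE, BF, DE, EF, EG, EJ, EL, EM, GM, JL

Hence C_0 ≅ Z^9, C_1 ≅ Z^12.

Boundary ∂_1: C_1 → C_0 maps an edge to its endpoints' difference, ∂[p,q] = q − p. For instance
  ∂AE = E − A.
The resulting 9×12 matrix has rank 8, and its Smith normal form has invariant factors (1,1,1,1,1,1,1,1).

Computing H_k = (kernel of ∂_k) / (image of ∂_{k+1}):

  H_0: rank C_0 − rank ∂_1 = 9 − 8 = 1, and the invariant factors of ∂_1 are all 1, so H_0 ≅ Z.
  H_1: rank ker ∂_1 − rank ∂_2 = (12 − 8) − 0 = 4, and there is no ∂_2, so H_1 ≅ Z^4.

(K is a triangulation of a wedge of 4 circles.)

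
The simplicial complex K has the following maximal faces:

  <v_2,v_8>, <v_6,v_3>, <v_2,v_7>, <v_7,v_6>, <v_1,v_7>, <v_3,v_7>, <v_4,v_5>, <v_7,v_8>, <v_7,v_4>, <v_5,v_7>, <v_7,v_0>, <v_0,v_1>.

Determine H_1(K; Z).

H_1 = Z^4.

Order the vertices as v_0 < v_1 < v_2 < v_3 < v_4 < v_5 < v_6 < v_7 < v_8. Listing each simplex with vertices in this order, K has dimension 1 with simplices:

  0-simplices (9): [v_0], [v_1], [v_2], [v_3], [v_4], [v_5], [v_6], [v_7], [v_8]
  1-simplices (12): [v_0,v_1], [v_0,v_7], [v_1,v_7], [v_2,v_7], [v_2,v_8], [v_3,v_6], [v_3,v_7], [v_4,v_5], [v_4,v_7], [v_5,v_7], [v_6,v_7], [v_7,v_8]

giving chain groups C_0 ≅ Z^9, C_1 ≅ Z^12.

∂_1: C_1 → C_0 maps an edge to its endpoints' difference, ∂[p,q] = q − p. For instance
  ∂[v_4,v_7] = [v_7] − [v_4].
The 9×12 boundary matrix has rank 8 and Smith normal form diag(1,1,1,1,1,1,1,1).

Now H_k = ker ∂_k / im ∂_{k+1}, so:

  H_1: rank ker ∂_1 − rank ∂_2 = (12 − 8) − 0 = 4, and there is no ∂_2, so H_1 = Z^4.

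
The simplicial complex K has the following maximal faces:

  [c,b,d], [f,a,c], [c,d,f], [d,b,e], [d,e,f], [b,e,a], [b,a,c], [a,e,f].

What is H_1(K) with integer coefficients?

Fix the vertex order a < b < c < d < e < f and write every simplex with vertices in increasing order. Then dim K = 2 and the simplices of K are:

  0-simplices (6): a, b, c, d, e, f
  1-simplices (12): ab, ac, ae, af, bc, bd, be, cd, cf, de, df, ef
  2-simplices (8): abc, abe, acf, aef, bcd, bde, cdf, def

so the chain groups are C_0 ≅ Z^6, C_1 ≅ Z^12, C_2 ≅ Z^8.

The boundary map ∂_1: C_1 → C_0 is given by ∂[p,q] = [q] − [p]. For instance
  ∂ef = f − e.
This gives a 6×12 integer matrix of rank 5; reducing to Smith normal form yields diagonal entries (1,1,1,1,1).

∂_2: C_2 → C_1 maps a triangle to the signed sum of its edges. For instance
  ∂bcd = cd − bd + bc,
  ∂bde = de − be + bd.
The resulting 12×8 matrix has rank 7, and its Smith normal form has invariant factors (1,1,1,1,1,1,1).

Reading off H_k = ker ∂_k / im ∂_{k+1}:

  H_1: rank ker ∂_1 − rank ∂_2 = (12 − 5) − 7 = 0, and the invariant factors of ∂_2 are all 1, so H_1 ≅ 0.

H_1 ≅ 0.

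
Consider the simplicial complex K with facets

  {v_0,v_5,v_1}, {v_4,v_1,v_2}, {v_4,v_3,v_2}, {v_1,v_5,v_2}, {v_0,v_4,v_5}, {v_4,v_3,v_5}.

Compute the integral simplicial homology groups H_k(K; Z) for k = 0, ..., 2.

H_0 ≅ Z,  H_1 ≅ Z,  H_2 = 0.

Fix the vertex order v_0 < v_1 < v_2 < v_3 < v_4 < v_5 and write every simplex with vertices in increasing order. Then dim K = 2 and the simplices of K are:

  0-simplices (6): [v_0], [v_1], [v_2], [v_3], [v_4], [v_5]
  1-simplices (12): [v_0,v_1], [v_0,v_4], [v_0,v_5], [v_1,v_2], [v_1,v_4], [v_1,v_5], [v_2,v_3], [v_2,v_4], [v_2,v_5], [v_3,v_4], [v_3,v_5], [v_4,v_5]
  2-simplices (6): [v_0,v_1,v_5], [v_0,v_4,v_5], [v_1,v_2,v_4], [v_1,v_2,v_5], [v_2,v_3,v_4], [v_3,v_4,v_5]

so the chain groups are C_0 ≅ Z^6, C_1 ≅ Z^12, C_2 ≅ Z^6.

Boundary ∂_1: C_1 → C_0 sends each edge [p,q] (with p < q) to q − p.
This gives a 6×12 integer matrix of rank 5; reducing to Smith normal form yields diagonal entries (1,1,1,1,1).

The boundary map ∂_2: C_2 → C_1 acts by ∂[p,q,r] = [q,r] − [p,r] + [p,q]. For instance
  ∂[v_3,v_4,v_5] = [v_4,v_5] − [v_3,v_5] + [v_3,v_4],
  ∂[v_0,v_1,v_5] = [v_1,v_5] − [v_0,v_5] + [v_0,v_1].
The resulting 12×6 matrix has rank 6, and its Smith normal form has invariant factors (1,1,1,1,1,1).

Reading off H_k = ker ∂_k / im ∂_{k+1}:

  H_0: rank C_0 − rank ∂_1 = 6 − 5 = 1, and the invariant factors of ∂_1 are all 1, so H_0 = Z.
  H_1: rank ker ∂_1 − rank ∂_2 = (12 − 5) − 6 = 1, and the invariant factors of ∂_2 are all 1, so H_1 = Z.
  H_2: rank ker ∂_2 − rank ∂_3 = (6 − 6) − 0 = 0, and there is no ∂_3, so H_2 = 0.

(K is a triangulation of the cylinder S^1 x I.)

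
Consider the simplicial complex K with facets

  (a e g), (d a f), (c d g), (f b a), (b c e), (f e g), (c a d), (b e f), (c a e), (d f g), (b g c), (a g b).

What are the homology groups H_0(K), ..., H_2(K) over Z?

H_0 ≅ Z,  H_1 ≅ Z/2,  H_2 = 0.

Take the total order a < b < c < d < e < f < g on the vertex set. Then K (dimension 2) consists of the simplices:

  0-simplices (7): a, b, c, d, e, f, g
  1-simplices (18): ab, ac, ad, ae, af, ag, bc, be, bf, bg, cd, ce, cg, df, dg, ef, eg, fg
  2-simplices (12): abf, abg, acd, ace, adf, aeg, bce, bcg, bef, cdg, dfg, efg

Hence C_0 ≅ Z^7, C_1 ≅ Z^18, C_2 ≅ Z^12.

∂_1: C_1 → C_0 sends each edge [p,q] (with p < q) to q − p.
As a 7×18 matrix over Z this has rank 6, with invariant factors (1,1,1,1,1,1).

The boundary map ∂_2: C_2 → C_1 sends each 2-simplex [p,q,r] to [q,r] − [p,r] + [p,q]. For instance
  ∂bcg = cg − bg + bc,
  ∂cdg = dg − cg + cd.
This gives a 18×12 integer matrix of rank 12; reducing to Smith normal form yields diagonal entries (1,1,1,1,1,1,1,1,1,1,1,2).

Computing H_k = (kernel of ∂_k) / (image of ∂_{k+1}):

  H_0: rank C_0 − rank ∂_1 = 7 − 6 = 1, and the invariant factors of ∂_1 are all 1, so H_0 ≅ Z.
  H_1: rank ker ∂_1 − rank ∂_2 = (18 − 6) − 12 = 0, and ∂_2 has invariant factor 2 > 1, so H_1 ≅ Z/2.
  H_2: rank ker ∂_2 − rank ∂_3 = (12 − 12) − 0 = 0, and there is no ∂_3, so H_2 ≅ 0.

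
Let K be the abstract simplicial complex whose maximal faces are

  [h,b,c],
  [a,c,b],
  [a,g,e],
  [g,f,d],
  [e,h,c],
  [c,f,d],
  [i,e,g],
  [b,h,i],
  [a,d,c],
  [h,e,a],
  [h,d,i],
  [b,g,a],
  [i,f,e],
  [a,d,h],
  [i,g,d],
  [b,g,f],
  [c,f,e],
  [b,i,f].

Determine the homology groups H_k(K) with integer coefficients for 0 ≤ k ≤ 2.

H_0 = Z,  H_1 = Z × Z/2,  H_2 = 0.

Fix the vertex order a < b < c < d < e < f < g < h < i and write every simplex with vertices in increasing order. Then dim K = 2 and the simplices of K are:

  0-simplices (9): a, b, c, d, e, f, g, h, i
  1-simplices (27): ab, ac, ad, ae, ag, ah, bc, bf, bg, bh, bi, cd, ce, cf, ch, df, dg, dh, di, ef, eg, eh, ei, fg, fi, gi, hi
  2-simplices (18): abc, abg, acd, adh, aeg, aeh, bch, bfg, bfi, bhi, cdf, cef, ceh, dfg, dgi, dhi, efi, egi

giving chain groups C_0 ≅ Z^9, C_1 ≅ Z^27, C_2 ≅ Z^18.

Boundary ∂_1: C_1 → C_0 is given by ∂[p,q] = [q] − [p].
As a 9×27 matrix over Z this has rank 8, with invariant factors (1,1,1,1,1,1,1,1).

Boundary ∂_2: C_2 → C_1 acts by ∂[p,q,r] = [q,r] − [p,r] + [p,q]. For instance
  ∂dgi = gi − di + dg,
  ∂ceh = eh − ch + ce.
The 27×18 boundary matrix has rank 18 and Smith normal form diag(1,1,1,1,1,1,1,1,1,1,1,1,1,1,1,1,1,2).

Computing H_k = (kernel of ∂_k) / (image of ∂_{k+1}):

  H_0: rank C_0 − rank ∂_1 = 9 − 8 = 1, and the invariant factors of ∂_1 are all 1, so H_0 ≅ Z.
  H_1: rank ker ∂_1 − rank ∂_2 = (27 − 8) − 18 = 1, and ∂_2 has invariant factor 2 > 1, so H_1 ≅ Z × Z/2.
  H_2: rank ker ∂_2 − rank ∂_3 = (18 − 18) − 0 = 0, and there is no ∂_3, so H_2 ≅ 0.

As a check, the Euler characteristic is 9 − 27 + 18 = 0, which agrees with 1 − 1 + 0 = 0.
(K is a triangulation of the Klein bottle.)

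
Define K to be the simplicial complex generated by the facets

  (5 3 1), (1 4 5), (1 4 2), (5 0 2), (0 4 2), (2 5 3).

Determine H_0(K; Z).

Take the total order 0 < 1 < 2 < 3 < 4 < 5 on the vertex set. Then K (dimension 2) consists of the simplices:

  0-simplices (6): [0], [1], [2], [3], [4], [5]
  1-simplices (12): [0,2], [0,4], [0,5], [1,2], [1,3], [1,4], [1,5], [2,3], [2,4], [2,5], [3,5], [4,5]
  2-simplices (6): [0,2,4], [0,2,5], [1,2,4], [1,3,5], [1,4,5], [2,3,5]

giving chain groups C_0 ≅ Z^6, C_1 ≅ Z^12, C_2 ≅ Z^6.

The boundary map ∂_1: C_1 → C_0 maps an edge to its endpoints' difference, ∂[p,q] = q − p. For instance
  ∂[1,2] = [2] − [1].
This gives a 6×12 integer matrix of rank 5; reducing to Smith normal form yields diagonal entries (1,1,1,1,1).

Boundary ∂_2: C_2 → C_1 acts by ∂[p,q,r] = [q,r] − [p,r] + [p,q]. For instance
  ∂[1,4,5] = [4,5] − [1,5] + [1,4],
  ∂[1,3,5] = [3,5] − [1,5] + [1,3].
The 12×6 boundary matrix has rank 6 and Smith normal form diag(1,1,1,1,1,1).

Computing H_k = (kernel of ∂_k) / (image of ∂_{k+1}):

  H_0: rank C_0 − rank ∂_1 = 6 − 5 = 1, and the invariant factors of ∂_1 are all 1, so H_0 ≅ Z.

H_0 = Z.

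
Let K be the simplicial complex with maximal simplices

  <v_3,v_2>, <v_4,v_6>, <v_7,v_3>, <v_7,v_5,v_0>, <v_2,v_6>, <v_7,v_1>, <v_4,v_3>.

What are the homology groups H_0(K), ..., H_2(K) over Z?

H_0 = Z,  H_1 = Z,  H_2 = 0.

K has 8 vertices, 9 edges, 1 triangle.
rank ∂_0 = 0, rank ∂_1 = 7 ⇒ b_0 = 8 − 0 − 7 = 1; all invariant factors of ∂_1 are 1 so no torsion. So H_0 ≅ Z.
rank ∂_1 = 7, rank ∂_2 = 1 ⇒ b_1 = 9 − 7 − 1 = 1; all invariant factors of ∂_2 are 1 so no torsion. So H_1 ≅ Z.
rank ∂_2 = 1, rank ∂_3 = 0 ⇒ b_2 = 1 − 1 − 0 = 0. So H_2 ≅ 0.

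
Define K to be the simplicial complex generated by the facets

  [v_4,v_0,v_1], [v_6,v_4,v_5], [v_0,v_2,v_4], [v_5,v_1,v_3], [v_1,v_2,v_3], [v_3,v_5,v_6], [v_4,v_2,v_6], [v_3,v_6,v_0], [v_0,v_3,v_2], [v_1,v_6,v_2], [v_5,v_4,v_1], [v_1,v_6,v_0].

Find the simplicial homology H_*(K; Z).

H_0 = Z,  H_1 = Z_2,  H_2 = 0.

Take the total order v_0 < v_1 < v_2 < v_3 < v_4 < v_5 < v_6 on the vertex set. Then K (dimension 2) consists of the simplices:

  0-simplices (7): [v_0], [v_1], [v_2], [v_3], [v_4], [v_5], [v_6]
  1-simplices (18): (18 of them)
  2-simplices (12): (12 of them)

giving chain groups C_0 ≅ Z^7, C_1 ≅ Z^18, C_2 ≅ Z^12.

The boundary map ∂_1: C_1 → C_0 is given by ∂[p,q] = [q] − [p].
As a 7×18 matrix over Z this has rank 6, with invariant factors (1,1,1,1,1,1).

The boundary map ∂_2: C_2 → C_1 sends each 2-simplex [p,q,r] to [q,r] − [p,r] + [p,q]. For instance
  ∂[v_3,v_5,v_6] = [v_5,v_6] − [v_3,v_6] + [v_3,v_5],
  ∂[v_1,v_2,v_6] = [v_2,v_6] − [v_1,v_6] + [v_1,v_2].
As a 18×12 matrix over Z this has rank 12, with invariant factors (1,1,1,1,1,1,1,1,1,1,1,2).

Computing H_k = (kernel of ∂_k) / (image of ∂_{k+1}):

  H_0: rank C_0 − rank ∂_1 = 7 − 6 = 1, and the invariant factors of ∂_1 are all 1, so H_0 = Z.
  H_1: rank ker ∂_1 − rank ∂_2 = (18 − 6) − 12 = 0, and ∂_2 has invariant factor 2 > 1, so H_1 = Z_2.
  H_2: rank ker ∂_2 − rank ∂_3 = (12 − 12) − 0 = 0, and there is no ∂_3, so H_2 = 0.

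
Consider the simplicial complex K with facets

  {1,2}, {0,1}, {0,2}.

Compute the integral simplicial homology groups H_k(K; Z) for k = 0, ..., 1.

We work with the vertex ordering 0 < 1 < 2. The simplices of K, each written with vertices in increasing order, are:

  0-simplices (3): [0], [1], [2]
  1-simplices (3): [0,1], [0,2], [1,2]

Hence C_0 ≅ Z^3, C_1 ≅ Z^3.

∂_1: C_1 → C_0 is given by ∂[p,q] = [q] − [p]. For instance
  ∂[0,2] = [2] − [0].
This gives a 3×3 integer matrix of rank 2; reducing to Smith normal form yields diagonal entries (1,1).

Reading off H_k = ker ∂_k / im ∂_{k+1}:

  H_0: rank C_0 − rank ∂_1 = 3 − 2 = 1, and the invariant factors of ∂_1 are all 1, so H_0 ≅ Z.
  H_1: rank ker ∂_1 − rank ∂_2 = (3 − 2) − 0 = 1, and there is no ∂_2, so H_1 ≅ Z.

(K is a triangulation of the circle S^1.)

H_0 = Z,  H_1 = Z.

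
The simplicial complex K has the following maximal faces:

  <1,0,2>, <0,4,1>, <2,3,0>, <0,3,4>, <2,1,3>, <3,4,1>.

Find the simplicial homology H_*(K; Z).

We work with the vertex ordering 0 < 1 < 2 < 3 < 4. The simplices of K, each written with vertices in increasing order, are:

  0-simplices (5): [0], [1], [2], [3], [4]
  1-simplices (9): [0,1], [0,2], [0,3], [0,4], [1,2], [1,3], [1,4], [2,3], [3,4]
  2-simplices (6): [0,1,2], [0,1,4], [0,2,3], [0,3,4], [1,2,3], [1,3,4]

Hence C_0 ≅ Z^5, C_1 ≅ Z^9, C_2 ≅ Z^6.

The boundary map ∂_1: C_1 → C_0 is given by ∂[p,q] = [q] − [p].
The resulting 5×9 matrix has rank 4, and its Smith normal form has invariant factors (1,1,1,1).

Boundary ∂_2: C_2 → C_1 maps a triangle to the signed sum of its edges. For instance
  ∂[0,2,3] = [2,3] − [0,3] + [0,2],
  ∂[0,3,4] = [3,4] − [0,4] + [0,3].
The 9×6 boundary matrix has rank 5 and Smith normal form diag(1,1,1,1,1).

From H_k ≅ ker(∂_k) / im(∂_{k+1}) we obtain:

  H_0: rank C_0 − rank ∂_1 = 5 − 4 = 1, and the invariant factors of ∂_1 are all 1, so H_0 = Z.
  H_1: rank ker ∂_1 − rank ∂_2 = (9 − 4) − 5 = 0, and the invariant factors of ∂_2 are all 1, so H_1 = 0.
  H_2: rank ker ∂_2 − rank ∂_3 = (6 − 5) − 0 = 1, and there is no ∂_3, so H_2 = Z.

(K is a triangulation of the 2-sphere S^2.)

H_0 = Z,  H_1 = 0,  H_2 = Z.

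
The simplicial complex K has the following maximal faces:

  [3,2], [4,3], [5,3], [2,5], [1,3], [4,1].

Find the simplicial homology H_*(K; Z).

K has 5 vertices, 6 edges.
rank ∂_0 = 0, rank ∂_1 = 4 ⇒ b_0 = 5 − 0 − 4 = 1; all invariant factors of ∂_1 are 1 so no torsion. So H_0 ≅ Z.
rank ∂_1 = 4, rank ∂_2 = 0 ⇒ b_1 = 6 − 4 − 0 = 2. So H_1 ≅ Z^2.

H_0 ≅ Z,  H_1 ≅ Z^2.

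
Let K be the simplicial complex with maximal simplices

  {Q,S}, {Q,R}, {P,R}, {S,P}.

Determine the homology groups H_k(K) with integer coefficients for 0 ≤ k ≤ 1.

Order the vertices as P < Q < R < S. Listing each simplex with vertices in this order, K has dimension 1 with simplices:

  0-simplices (4): P, Q, R, S
  1-simplices (4): PR, PS, QR, QS

giving chain groups C_0 ≅ Z^4, C_1 ≅ Z^4.

∂_1: C_1 → C_0 maps an edge to its endpoints' difference, ∂[p,q] = q − p.
This gives a 4×4 integer matrix of rank 3; reducing to Smith normal form yields diagonal entries (1,1,1).

Reading off H_k = ker ∂_k / im ∂_{k+1}:

  H_0: rank C_0 − rank ∂_1 = 4 − 3 = 1, and the invariant factors of ∂_1 are all 1, so H_0 = Z.
  H_1: rank ker ∂_1 − rank ∂_2 = (4 − 3) − 0 = 1, and there is no ∂_2, so H_1 = Z.

H_0 = Z,  H_1 = Z.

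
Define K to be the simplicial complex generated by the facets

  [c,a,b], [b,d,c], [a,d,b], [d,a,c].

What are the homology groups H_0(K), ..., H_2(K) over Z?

H_0 = Z,  H_1 = 0,  H_2 = Z.

Fix the vertex order a < b < c < d and write every simplex with vertices in increasing order. Then dim K = 2 and the simplices of K are:

  0-simplices (4): a, b, c, d
  1-simplices (6): ab, ac, ad, bc, bd, cd
  2-simplices (4): abc, abd, acd, bcd

giving chain groups C_0 ≅ Z^4, C_1 ≅ Z^6, C_2 ≅ Z^4.

The boundary map ∂_1: C_1 → C_0 maps an edge to its endpoints' difference, ∂[p,q] = q − p. For instance
  ∂ad = d − a.
As a 4×6 matrix over Z this has rank 3, with invariant factors (1,1,1).

Boundary ∂_2: C_2 → C_1 acts by ∂[p,q,r] = [q,r] − [p,r] + [p,q]. For instance
  ∂bcd = cd − bd + bc,
  ∂abd = bd − ad + ab.
The 6×4 boundary matrix has rank 3 and Smith normal form diag(1,1,1).

Computing H_k = (kernel of ∂_k) / (image of ∂_{k+1}):

  H_0: rank C_0 − rank ∂_1 = 4 − 3 = 1, and the invariant factors of ∂_1 are all 1, so H_0 = Z.
  H_1: rank ker ∂_1 − rank ∂_2 = (6 − 3) − 3 = 0, and the invariant factors of ∂_2 are all 1, so H_1 = 0.
  H_2: rank ker ∂_2 − rank ∂_3 = (4 − 3) − 0 = 1, and there is no ∂_3, so H_2 = Z.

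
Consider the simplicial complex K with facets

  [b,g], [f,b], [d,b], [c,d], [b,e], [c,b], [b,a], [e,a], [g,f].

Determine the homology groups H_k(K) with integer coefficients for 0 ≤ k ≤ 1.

Order the vertices as a < b < c < d < e < f < g. Listing each simplex with vertices in this order, K has dimension 1 with simplices:

  0-simplices (7): a, b, c, d, e, f, g
  1-simplices (9): ab, ae, bc, bd, be, bf, bg, cd, fg

Hence C_0 ≅ Z^7, C_1 ≅ Z^9.

Boundary ∂_1: C_1 → C_0 is given by ∂[p,q] = [q] − [p].
This gives a 7×9 integer matrix of rank 6; reducing to Smith normal form yields diagonal entries (1,1,1,1,1,1).

From H_k ≅ ker(∂_k) / im(∂_{k+1}) we obtain:

  H_0: rank C_0 − rank ∂_1 = 7 − 6 = 1, and the invariant factors of ∂_1 are all 1, so H_0 = Z.
  H_1: rank ker ∂_1 − rank ∂_2 = (9 − 6) − 0 = 3, and there is no ∂_2, so H_1 = Z^3.

H_0 ≅ Z,  H_1 ≅ Z^3.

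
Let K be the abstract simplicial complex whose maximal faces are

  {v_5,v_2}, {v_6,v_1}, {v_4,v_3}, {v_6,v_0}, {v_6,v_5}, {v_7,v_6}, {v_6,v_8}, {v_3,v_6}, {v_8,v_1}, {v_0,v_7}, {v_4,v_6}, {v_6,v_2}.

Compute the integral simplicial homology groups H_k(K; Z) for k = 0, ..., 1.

Fix the vertex order v_0 < v_1 < v_2 < v_3 < v_4 < v_5 < v_6 < v_7 < v_8 and write every simplex with vertices in increasing order. Then dim K = 1 and the simplices of K are:

  0-simplices (9): [v_0], [v_1], [v_2], [v_3], [v_4], [v_5], [v_6], [v_7], [v_8]
  1-simplices (12): [v_0,v_6], [v_0,v_7], [v_1,v_6], [v_1,v_8], [v_2,v_5], [v_2,v_6], [v_3,v_4], [v_3,v_6], [v_4,v_6], [v_5,v_6], [v_6,v_7], [v_6,v_8]

so the chain groups are C_0 ≅ Z^9, C_1 ≅ Z^12.

∂_1: C_1 → C_0 maps an edge to its endpoints' difference, ∂[p,q] = q − p.
The 9×12 boundary matrix has rank 8 and Smith normal form diag(1,1,1,1,1,1,1,1).

Reading off H_k = ker ∂_k / im ∂_{k+1}:

  H_0: rank C_0 − rank ∂_1 = 9 − 8 = 1, and the invariant factors of ∂_1 are all 1, so H_0 = Z.
  H_1: rank ker ∂_1 − rank ∂_2 = (12 − 8) − 0 = 4, and there is no ∂_2, so H_1 = Z^4.

(K is a triangulation of a wedge of 4 circles.)

H_0 ≅ Z,  H_1 ≅ Z^4.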